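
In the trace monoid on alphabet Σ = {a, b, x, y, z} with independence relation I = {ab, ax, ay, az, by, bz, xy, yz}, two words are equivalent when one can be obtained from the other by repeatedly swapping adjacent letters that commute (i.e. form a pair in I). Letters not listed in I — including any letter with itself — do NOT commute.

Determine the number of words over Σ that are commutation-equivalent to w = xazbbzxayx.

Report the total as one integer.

2160

0(x) covers ∅
1(a) covers ∅
2(z) covers 0:x
3(b) covers 0:x
4(b) covers 3:b
5(z) covers 2:z
6(x) covers 4:b, 5:z
7(a) covers 1:a
8(y) covers ∅
9(x) covers 6:x
floor of heap: 0:x, 1:a, 8:y
completions by unplaced set U, small U first (add the entries for U minus each lowest piece of U):
  |U|=1: {7}:1  {8}:1  {9}:1
  |U|=2: {1,7}:1  {6,9}:1  {7,8}:2  {7,9}:2  {8,9}:2
  |U|=3: {1,7,8}:3  {1,7,9}:3  {4,6,9}:1  {5,6,9}:1  {6,7,9}:3  {6,8,9}:3  {7,8,9}:6
  |U|=4: {1,6,7,9}:6  {1,7,8,9}:12  {2,5,6,9}:1  {3,4,6,9}:1  {4,5,6,9}:2  {4,6,7,9}:4  {4,6,8,9}:4  {5,6,7,9}:4  {5,6,8,9}:4  {6,7,8,9}:12
  |U|=5: {1,4,6,7,9}:10  {1,5,6,7,9}:10  {1,6,7,8,9}:30  {2,4,5,6,9}:3  {2,5,6,7,9}:5  {2,5,6,8,9}:5  {3,4,5,6,9}:3  {3,4,6,7,9}:5  {3,4,6,8,9}:5  {4,5,6,7,9}:10  {4,5,6,8,9}:10  {4,6,7,8,9}:20  {5,6,7,8,9}:20
  |U|=6: {1,2,5,6,7,9}:15  {1,3,4,6,7,9}:15  {1,4,5,6,7,9}:30  {1,4,6,7,8,9}:60  {1,5,6,7,8,9}:60  {2,3,4,5,6,9}:6  {2,4,5,6,7,9}:18  {2,4,5,6,8,9}:18  {2,5,6,7,8,9}:30  {3,4,5,6,7,9}:18  {3,4,5,6,8,9}:18  {3,4,6,7,8,9}:30  {4,5,6,7,8,9}:60
  |U|=7: {0,2,3,4,5,6,9}:6  {1,2,4,5,6,7,9}:63  {1,2,5,6,7,8,9}:105  {1,3,4,5,6,7,9}:63  {1,3,4,6,7,8,9}:105  {1,4,5,6,7,8,9}:210  {2,3,4,5,6,7,9}:42  {2,3,4,5,6,8,9}:42  {2,4,5,6,7,8,9}:126  {3,4,5,6,7,8,9}:126
  |U|=8: {0,2,3,4,5,6,7,9}:48  {0,2,3,4,5,6,8,9}:48  {1,2,3,4,5,6,7,9}:168  {1,2,4,5,6,7,8,9}:504  {1,3,4,5,6,7,8,9}:504  {2,3,4,5,6,7,8,9}:336
  start at 0(x): 1512
  start at 1(a): 432
  start at 8(y): 216
sum over floor = 2160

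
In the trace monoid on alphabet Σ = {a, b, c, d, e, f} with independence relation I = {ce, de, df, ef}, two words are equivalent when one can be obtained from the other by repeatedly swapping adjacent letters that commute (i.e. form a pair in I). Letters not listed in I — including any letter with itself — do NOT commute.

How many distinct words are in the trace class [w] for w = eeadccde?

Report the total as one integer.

5

0(e) covers ∅
1(e) covers 0:e
2(a) covers 1:e
3(d) covers 2:a
4(c) covers 3:d
5(c) covers 4:c
6(d) covers 5:c
7(e) covers 2:a
floor of heap: 0:e
completions by unplaced set U, small U first (add the entries for U minus each lowest piece of U):
  |U|=1: {6}:1  {7}:1
  |U|=2: {5,6}:1  {6,7}:2
  |U|=3: {4,5,6}:1  {5,6,7}:3
  |U|=4: {3,4,5,6}:1  {4,5,6,7}:4
  |U|=5: {3,4,5,6,7}:5
  |U|=6: {2,3,4,5,6,7}:5
  start at 0(e): 5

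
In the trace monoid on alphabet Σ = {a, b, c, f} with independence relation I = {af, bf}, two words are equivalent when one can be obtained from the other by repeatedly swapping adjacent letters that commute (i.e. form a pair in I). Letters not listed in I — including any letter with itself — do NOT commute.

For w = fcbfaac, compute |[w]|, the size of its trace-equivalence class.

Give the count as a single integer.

4

piece 0:f — minimal
piece 1:c rests on {0:f}
piece 2:b rests on {1:c}
piece 3:f rests on {1:c}
piece 4:a rests on {2:b}
piece 5:a rests on {4:a}
piece 6:c rests on {3:f, 5:a}
minimal pieces: {0:f}
ways to finish when only these pieces remain (= sum over removing one remaining piece with nothing left below it):
  1 left: {6}→1
  2 left: {3,6}→1  {5,6}→1
  3 left: {3,5,6}→2  {4,5,6}→1
  4 left: {2,4,5,6}→1  {3,4,5,6}→3
  5 left: {2,3,4,5,6}→4
  placing 0:f first → 4 extensions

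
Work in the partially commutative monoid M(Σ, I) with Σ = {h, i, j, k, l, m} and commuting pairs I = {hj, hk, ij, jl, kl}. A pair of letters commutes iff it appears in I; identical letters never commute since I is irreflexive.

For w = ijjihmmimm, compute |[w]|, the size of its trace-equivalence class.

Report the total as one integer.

10

piece 0:i — minimal
piece 1:j — minimal
piece 2:j rests on {1:j}
piece 3:i rests on {0:i}
piece 4:h rests on {3:i}
piece 5:m rests on {2:j, 4:h}
piece 6:m rests on {5:m}
piece 7:i rests on {6:m}
piece 8:m rests on {7:i}
piece 9:m rests on {8:m}
minimal pieces: {0:i, 1:j}
ways to finish when only these pieces remain (= sum over removing one remaining piece with nothing left below it):
  1 left: {9}→1
  2 left: {8,9}→1
  3 left: {7,8,9}→1
  4 left: {6,7,8,9}→1
  5 left: {5,6,7,8,9}→1
  6 left: {2,5,6,7,8,9}→1  {4,5,6,7,8,9}→1
  7 left: {1,2,5,6,7,8,9}→1  {2,4,5,6,7,8,9}→2  {3,4,5,6,7,8,9}→1
  8 left: {0,3,4,5,6,7,8,9}→1  {1,2,4,5,6,7,8,9}→3  {2,3,4,5,6,7,8,9}→3
  placing 0:i first → 6 extensions
  placing 1:j first → 4 extensions
total linear extensions = 10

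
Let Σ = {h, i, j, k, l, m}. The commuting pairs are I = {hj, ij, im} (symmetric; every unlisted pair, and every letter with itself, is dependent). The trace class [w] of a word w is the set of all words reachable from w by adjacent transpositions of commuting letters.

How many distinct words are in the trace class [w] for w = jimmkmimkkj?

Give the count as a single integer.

#0=j has no predecessor
#1=i has no predecessor
#2=m depends on [0:j]
#3=m depends on [2:m]
#4=k depends on [1:i, 3:m]
#5=m depends on [4:k]
#6=i depends on [4:k]
#7=m depends on [5:m]
#8=k depends on [6:i, 7:m]
#9=k depends on [8:k]
#10=j depends on [9:k]
sources: [0:j, 1:i]
N(rest) = Σ N(rest − s) over sources s of rest; N(one piece) = 1:
  size 1 → [10]=1
  size 2 → [9,10]=1
  size 3 → [8,9,10]=1
  size 4 → [6,8,9,10]=1  [7,8,9,10]=1
  size 5 → [5,7,8,9,10]=1  [6,7,8,9,10]=2
  size 6 → [5,6,7,8,9,10]=3
  size 7 → [4,5,6,7,8,9,10]=3
  size 8 → [1,4,5,6,7,8,9,10]=3  [3,4,5,6,7,8,9,10]=3
  size 9 → [1,3,4,5,6,7,8,9,10]=6  [2,3,4,5,6,7,8,9,10]=3
  first=0(j) contributes 9
  first=1(i) contributes 3
|[w]| = 12

12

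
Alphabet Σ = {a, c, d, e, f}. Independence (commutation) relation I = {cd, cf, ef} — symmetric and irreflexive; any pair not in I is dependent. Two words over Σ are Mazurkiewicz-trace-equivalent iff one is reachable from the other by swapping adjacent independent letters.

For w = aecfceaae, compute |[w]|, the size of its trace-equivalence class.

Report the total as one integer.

5

#0=a has no predecessor
#1=e depends on [0:a]
#2=c depends on [1:e]
#3=f depends on [0:a]
#4=c depends on [2:c]
#5=e depends on [4:c]
#6=a depends on [3:f, 5:e]
#7=a depends on [6:a]
#8=e depends on [7:a]
sources: [0:a]
N(rest) = Σ N(rest − s) over sources s of rest; N(one piece) = 1:
  size 1 → [8]=1
  size 2 → [7,8]=1
  size 3 → [6,7,8]=1
  size 4 → [3,6,7,8]=1  [5,6,7,8]=1
  size 5 → [3,5,6,7,8]=2  [4,5,6,7,8]=1
  size 6 → [2,4,5,6,7,8]=1  [3,4,5,6,7,8]=3
  size 7 → [1,2,4,5,6,7,8]=1  [2,3,4,5,6,7,8]=4
  first=0(a) contributes 5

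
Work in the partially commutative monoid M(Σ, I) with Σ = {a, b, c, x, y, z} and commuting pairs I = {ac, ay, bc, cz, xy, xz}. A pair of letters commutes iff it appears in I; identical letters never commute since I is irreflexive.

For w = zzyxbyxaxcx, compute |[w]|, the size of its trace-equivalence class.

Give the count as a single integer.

16

#0=z has no predecessor
#1=z depends on [0:z]
#2=y depends on [1:z]
#3=x has no predecessor
#4=b depends on [2:y, 3:x]
#5=y depends on [4:b]
#6=x depends on [4:b]
#7=a depends on [6:x]
#8=x depends on [7:a]
#9=c depends on [5:y, 8:x]
#10=x depends on [9:c]
sources: [0:z, 3:x]
N(rest) = Σ N(rest − s) over sources s of rest; N(one piece) = 1:
  size 1 → [10]=1
  size 2 → [9,10]=1
  size 3 → [5,9,10]=1  [8,9,10]=1
  size 4 → [5,8,9,10]=2  [7,8,9,10]=1
  size 5 → [5,7,8,9,10]=3  [6,7,8,9,10]=1
  size 6 → [5,6,7,8,9,10]=4
  size 7 → [4,5,6,7,8,9,10]=4
  size 8 → [2,4,5,6,7,8,9,10]=4  [3,4,5,6,7,8,9,10]=4
  size 9 → [1,2,4,5,6,7,8,9,10]=4  [2,3,4,5,6,7,8,9,10]=8
  first=0(z) contributes 12
  first=3(x) contributes 4
|[w]| = 16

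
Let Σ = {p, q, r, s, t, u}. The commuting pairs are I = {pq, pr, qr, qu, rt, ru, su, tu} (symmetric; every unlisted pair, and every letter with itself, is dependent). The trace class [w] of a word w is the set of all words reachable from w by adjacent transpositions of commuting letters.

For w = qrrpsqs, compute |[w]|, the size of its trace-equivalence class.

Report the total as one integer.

piece 0:q — minimal
piece 1:r — minimal
piece 2:r rests on {1:r}
piece 3:p — minimal
piece 4:s rests on {0:q, 2:r, 3:p}
piece 5:q rests on {4:s}
piece 6:s rests on {5:q}
minimal pieces: {0:q, 1:r, 3:p}
ways to finish when only these pieces remain (= sum over removing one remaining piece with nothing left below it):
  1 left: {6}→1
  2 left: {5,6}→1
  3 left: {4,5,6}→1
  4 left: {0,4,5,6}→1  {2,4,5,6}→1  {3,4,5,6}→1
  5 left: {0,2,4,5,6}→2  {0,3,4,5,6}→2  {1,2,4,5,6}→1  {2,3,4,5,6}→2
  placing 0:q first → 3 extensions
  placing 1:r first → 6 extensions
  placing 3:p first → 3 extensions
total linear extensions = 12

12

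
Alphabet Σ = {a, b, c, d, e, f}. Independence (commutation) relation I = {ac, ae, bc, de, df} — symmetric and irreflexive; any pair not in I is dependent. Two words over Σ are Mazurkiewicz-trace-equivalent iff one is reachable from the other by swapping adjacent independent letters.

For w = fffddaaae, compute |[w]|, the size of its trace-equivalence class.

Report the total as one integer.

#0=f has no predecessor
#1=f depends on [0:f]
#2=f depends on [1:f]
#3=d has no predecessor
#4=d depends on [3:d]
#5=a depends on [2:f, 4:d]
#6=a depends on [5:a]
#7=a depends on [6:a]
#8=e depends on [2:f]
sources: [0:f, 3:d]
N(rest) = Σ N(rest − s) over sources s of rest; N(one piece) = 1:
  size 1 → [7]=1  [8]=1
  size 2 → [6,7]=1  [7,8]=2
  size 3 → [5,6,7]=1  [6,7,8]=3
  size 4 → [4,5,6,7]=1  [5,6,7,8]=4
  size 5 → [2,5,6,7,8]=4  [3,4,5,6,7]=1  [4,5,6,7,8]=5
  size 6 → [1,2,5,6,7,8]=4  [2,4,5,6,7,8]=9  [3,4,5,6,7,8]=6
  size 7 → [0,1,2,5,6,7,8]=4  [1,2,4,5,6,7,8]=13  [2,3,4,5,6,7,8]=15
  first=0(f) contributes 28
  first=3(d) contributes 17
|[w]| = 45

45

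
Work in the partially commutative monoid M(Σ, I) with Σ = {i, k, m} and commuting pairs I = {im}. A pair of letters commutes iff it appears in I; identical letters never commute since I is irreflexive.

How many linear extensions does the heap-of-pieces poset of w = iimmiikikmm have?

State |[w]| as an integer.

15

#0=i has no predecessor
#1=i depends on [0:i]
#2=m has no predecessor
#3=m depends on [2:m]
#4=i depends on [1:i]
#5=i depends on [4:i]
#6=k depends on [3:m, 5:i]
#7=i depends on [6:k]
#8=k depends on [7:i]
#9=m depends on [8:k]
#10=m depends on [9:m]
sources: [0:i, 2:m]
N(rest) = Σ N(rest − s) over sources s of rest; N(one piece) = 1:
  size 1 → [10]=1
  size 2 → [9,10]=1
  size 3 → [8,9,10]=1
  size 4 → [7,8,9,10]=1
  size 5 → [6,7,8,9,10]=1
  size 6 → [3,6,7,8,9,10]=1  [5,6,7,8,9,10]=1
  size 7 → [2,3,6,7,8,9,10]=1  [3,5,6,7,8,9,10]=2  [4,5,6,7,8,9,10]=1
  size 8 → [1,4,5,6,7,8,9,10]=1  [2,3,5,6,7,8,9,10]=3  [3,4,5,6,7,8,9,10]=3
  size 9 → [0,1,4,5,6,7,8,9,10]=1  [1,3,4,5,6,7,8,9,10]=4  [2,3,4,5,6,7,8,9,10]=6
  first=0(i) contributes 10
  first=2(m) contributes 5
|[w]| = 15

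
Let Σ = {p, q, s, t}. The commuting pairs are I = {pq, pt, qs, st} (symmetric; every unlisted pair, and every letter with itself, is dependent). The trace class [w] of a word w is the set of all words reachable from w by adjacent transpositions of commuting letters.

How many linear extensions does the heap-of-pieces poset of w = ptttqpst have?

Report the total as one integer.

0(p) covers ∅
1(t) covers ∅
2(t) covers 1:t
3(t) covers 2:t
4(q) covers 3:t
5(p) covers 0:p
6(s) covers 5:p
7(t) covers 4:q
floor of heap: 0:p, 1:t
completions by unplaced set U, small U first (add the entries for U minus each lowest piece of U):
  |U|=1: {6}:1  {7}:1
  |U|=2: {4,7}:1  {5,6}:1  {6,7}:2
  |U|=3: {0,5,6}:1  {3,4,7}:1  {4,6,7}:3  {5,6,7}:3
  |U|=4: {0,5,6,7}:4  {2,3,4,7}:1  {3,4,6,7}:4  {4,5,6,7}:6
  |U|=5: {0,4,5,6,7}:10  {1,2,3,4,7}:1  {2,3,4,6,7}:5  {3,4,5,6,7}:10
  |U|=6: {0,3,4,5,6,7}:20  {1,2,3,4,6,7}:6  {2,3,4,5,6,7}:15
  start at 0(p): 21
  start at 1(t): 35
sum over floor = 56

56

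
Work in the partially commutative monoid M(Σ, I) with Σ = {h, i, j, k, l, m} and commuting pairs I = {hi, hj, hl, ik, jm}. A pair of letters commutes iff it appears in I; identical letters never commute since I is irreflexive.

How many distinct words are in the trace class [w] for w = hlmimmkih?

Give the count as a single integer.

#0=h has no predecessor
#1=l has no predecessor
#2=m depends on [0:h, 1:l]
#3=i depends on [2:m]
#4=m depends on [3:i]
#5=m depends on [4:m]
#6=k depends on [5:m]
#7=i depends on [5:m]
#8=h depends on [6:k]
sources: [0:h, 1:l]
N(rest) = Σ N(rest − s) over sources s of rest; N(one piece) = 1:
  size 1 → [7]=1  [8]=1
  size 2 → [6,8]=1  [7,8]=2
  size 3 → [6,7,8]=3
  size 4 → [5,6,7,8]=3
  size 5 → [4,5,6,7,8]=3
  size 6 → [3,4,5,6,7,8]=3
  size 7 → [2,3,4,5,6,7,8]=3
  first=0(h) contributes 3
  first=1(l) contributes 3
|[w]| = 6

6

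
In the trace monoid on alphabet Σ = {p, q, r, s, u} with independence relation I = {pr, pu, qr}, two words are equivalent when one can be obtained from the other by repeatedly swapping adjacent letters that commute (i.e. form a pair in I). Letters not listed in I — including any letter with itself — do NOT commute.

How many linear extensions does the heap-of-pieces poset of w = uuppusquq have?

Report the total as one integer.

10

#0=u has no predecessor
#1=u depends on [0:u]
#2=p has no predecessor
#3=p depends on [2:p]
#4=u depends on [1:u]
#5=s depends on [3:p, 4:u]
#6=q depends on [5:s]
#7=u depends on [6:q]
#8=q depends on [7:u]
sources: [0:u, 2:p]
N(rest) = Σ N(rest − s) over sources s of rest; N(one piece) = 1:
  size 1 → [8]=1
  size 2 → [7,8]=1
  size 3 → [6,7,8]=1
  size 4 → [5,6,7,8]=1
  size 5 → [3,5,6,7,8]=1  [4,5,6,7,8]=1
  size 6 → [1,4,5,6,7,8]=1  [2,3,5,6,7,8]=1  [3,4,5,6,7,8]=2
  size 7 → [0,1,4,5,6,7,8]=1  [1,3,4,5,6,7,8]=3  [2,3,4,5,6,7,8]=3
  first=0(u) contributes 6
  first=2(p) contributes 4
|[w]| = 10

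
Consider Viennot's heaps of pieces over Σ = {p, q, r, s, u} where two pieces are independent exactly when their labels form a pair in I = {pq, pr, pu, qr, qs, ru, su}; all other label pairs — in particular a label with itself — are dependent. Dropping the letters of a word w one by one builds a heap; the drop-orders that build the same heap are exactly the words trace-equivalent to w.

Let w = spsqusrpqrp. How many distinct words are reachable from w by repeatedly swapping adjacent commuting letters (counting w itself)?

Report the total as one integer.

piece 0:s — minimal
piece 1:p rests on {0:s}
piece 2:s rests on {1:p}
piece 3:q — minimal
piece 4:u rests on {3:q}
piece 5:s rests on {2:s}
piece 6:r rests on {5:s}
piece 7:p rests on {5:s}
piece 8:q rests on {4:u}
piece 9:r rests on {6:r}
piece 10:p rests on {7:p}
minimal pieces: {0:s, 3:q}
ways to finish when only these pieces remain (= sum over removing one remaining piece with nothing left below it):
  1 left: {8}→1  {9}→1  {10}→1
  2 left: {4,8}→1  {6,9}→1  {7,10}→1  {8,9}→2  {8,10}→2  {9,10}→2
  3 left: {3,4,8}→1  {4,8,9}→3  {4,8,10}→3  {6,8,9}→3  {6,9,10}→3  {7,8,10}→3  {7,9,10}→3  {8,9,10}→6
  4 left: {3,4,8,9}→4  {3,4,8,10}→4  {4,6,8,9}→6  {4,7,8,10}→6  {4,8,9,10}→12  {6,7,9,10}→6  {6,8,9,10}→12  {7,8,9,10}→12
  5 left: {3,4,6,8,9}→10  {3,4,7,8,10}→10  {3,4,8,9,10}→20  {4,6,8,9,10}→30  {4,7,8,9,10}→30  {5,6,7,9,10}→6  {6,7,8,9,10}→30
  6 left: {2,5,6,7,9,10}→6  {3,4,6,8,9,10}→60  {3,4,7,8,9,10}→60  {4,6,7,8,9,10}→90  {5,6,7,8,9,10}→36
  7 left: {1,2,5,6,7,9,10}→6  {2,5,6,7,8,9,10}→42  {3,4,6,7,8,9,10}→210  {4,5,6,7,8,9,10}→126
  8 left: {0,1,2,5,6,7,9,10}→6  {1,2,5,6,7,8,9,10}→48  {2,4,5,6,7,8,9,10}→168  {3,4,5,6,7,8,9,10}→336
  9 left: {0,1,2,5,6,7,8,9,10}→54  {1,2,4,5,6,7,8,9,10}→216  {2,3,4,5,6,7,8,9,10}→504
  placing 0:s first → 720 extensions
  placing 3:q first → 270 extensions
total linear extensions = 990

990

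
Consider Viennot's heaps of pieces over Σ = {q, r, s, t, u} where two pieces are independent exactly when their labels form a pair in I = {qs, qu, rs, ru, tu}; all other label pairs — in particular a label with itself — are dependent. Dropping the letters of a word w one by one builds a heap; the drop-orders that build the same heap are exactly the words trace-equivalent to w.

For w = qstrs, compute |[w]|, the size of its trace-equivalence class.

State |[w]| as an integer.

4

0(q) covers ∅
1(s) covers ∅
2(t) covers 0:q, 1:s
3(r) covers 2:t
4(s) covers 2:t
floor of heap: 0:q, 1:s
completions by unplaced set U, small U first (add the entries for U minus each lowest piece of U):
  |U|=1: {3}:1  {4}:1
  |U|=2: {3,4}:2
  |U|=3: {2,3,4}:2
  start at 0(q): 2
  start at 1(s): 2
sum over floor = 4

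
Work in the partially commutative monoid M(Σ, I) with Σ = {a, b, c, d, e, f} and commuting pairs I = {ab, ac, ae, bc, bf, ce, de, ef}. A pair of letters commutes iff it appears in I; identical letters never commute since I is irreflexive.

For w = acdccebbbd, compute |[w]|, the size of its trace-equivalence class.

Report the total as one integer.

90

0(a) covers ∅
1(c) covers ∅
2(d) covers 0:a, 1:c
3(c) covers 2:d
4(c) covers 3:c
5(e) covers ∅
6(b) covers 2:d, 5:e
7(b) covers 6:b
8(b) covers 7:b
9(d) covers 4:c, 8:b
floor of heap: 0:a, 1:c, 5:e
completions by unplaced set U, small U first (add the entries for U minus each lowest piece of U):
  |U|=1: {9}:1
  |U|=2: {4,9}:1  {8,9}:1
  |U|=3: {3,4,9}:1  {4,8,9}:2  {7,8,9}:1
  |U|=4: {3,4,8,9}:3  {4,7,8,9}:3  {6,7,8,9}:1
  |U|=5: {3,4,7,8,9}:6  {4,6,7,8,9}:4  {5,6,7,8,9}:1
  |U|=6: {3,4,6,7,8,9}:10  {4,5,6,7,8,9}:5
  |U|=7: {2,3,4,6,7,8,9}:10  {3,4,5,6,7,8,9}:15
  |U|=8: {0,2,3,4,6,7,8,9}:10  {1,2,3,4,6,7,8,9}:10  {2,3,4,5,6,7,8,9}:25
  start at 0(a): 35
  start at 1(c): 35
  start at 5(e): 20
sum over floor = 90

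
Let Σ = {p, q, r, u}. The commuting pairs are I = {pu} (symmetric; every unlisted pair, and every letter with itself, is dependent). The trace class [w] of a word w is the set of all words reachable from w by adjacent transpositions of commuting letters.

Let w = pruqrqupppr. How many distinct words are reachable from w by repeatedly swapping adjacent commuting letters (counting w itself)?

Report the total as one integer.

piece 0:p — minimal
piece 1:r rests on {0:p}
piece 2:u rests on {1:r}
piece 3:q rests on {2:u}
piece 4:r rests on {3:q}
piece 5:q rests on {4:r}
piece 6:u rests on {5:q}
piece 7:p rests on {5:q}
piece 8:p rests on {7:p}
piece 9:p rests on {8:p}
piece 10:r rests on {6:u, 9:p}
minimal pieces: {0:p}
ways to finish when only these pieces remain (= sum over removing one remaining piece with nothing left below it):
  1 left: {10}→1
  2 left: {6,10}→1  {9,10}→1
  3 left: {6,9,10}→2  {8,9,10}→1
  4 left: {6,8,9,10}→3  {7,8,9,10}→1
  5 left: {6,7,8,9,10}→4
  6 left: {5,6,7,8,9,10}→4
  7 left: {4,5,6,7,8,9,10}→4
  8 left: {3,4,5,6,7,8,9,10}→4
  9 left: {2,3,4,5,6,7,8,9,10}→4
  placing 0:p first → 4 extensions

4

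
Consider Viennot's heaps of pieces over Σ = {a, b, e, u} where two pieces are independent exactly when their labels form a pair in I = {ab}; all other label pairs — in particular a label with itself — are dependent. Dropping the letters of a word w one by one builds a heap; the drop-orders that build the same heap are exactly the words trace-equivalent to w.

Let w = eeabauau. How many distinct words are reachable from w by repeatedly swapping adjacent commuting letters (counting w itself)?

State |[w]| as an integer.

piece 0:e — minimal
piece 1:e rests on {0:e}
piece 2:a rests on {1:e}
piece 3:b rests on {1:e}
piece 4:a rests on {2:a}
piece 5:u rests on {3:b, 4:a}
piece 6:a rests on {5:u}
piece 7:u rests on {6:a}
minimal pieces: {0:e}
ways to finish when only these pieces remain (= sum over removing one remaining piece with nothing left below it):
  1 left: {7}→1
  2 left: {6,7}→1
  3 left: {5,6,7}→1
  4 left: {3,5,6,7}→1  {4,5,6,7}→1
  5 left: {2,4,5,6,7}→1  {3,4,5,6,7}→2
  6 left: {2,3,4,5,6,7}→3
  placing 0:e first → 3 extensions

3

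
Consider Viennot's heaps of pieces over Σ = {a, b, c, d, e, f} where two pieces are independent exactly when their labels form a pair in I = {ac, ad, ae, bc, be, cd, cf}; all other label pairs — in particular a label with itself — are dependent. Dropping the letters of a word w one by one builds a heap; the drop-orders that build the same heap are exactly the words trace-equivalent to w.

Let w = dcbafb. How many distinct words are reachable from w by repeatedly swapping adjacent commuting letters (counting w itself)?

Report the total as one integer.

#0=d has no predecessor
#1=c has no predecessor
#2=b depends on [0:d]
#3=a depends on [2:b]
#4=f depends on [3:a]
#5=b depends on [4:f]
sources: [0:d, 1:c]
N(rest) = Σ N(rest − s) over sources s of rest; N(one piece) = 1:
  size 1 → [1]=1  [5]=1
  size 2 → [1,5]=2  [4,5]=1
  size 3 → [1,4,5]=3  [3,4,5]=1
  size 4 → [1,3,4,5]=4  [2,3,4,5]=1
  first=0(d) contributes 5
  first=1(c) contributes 1
|[w]| = 6

6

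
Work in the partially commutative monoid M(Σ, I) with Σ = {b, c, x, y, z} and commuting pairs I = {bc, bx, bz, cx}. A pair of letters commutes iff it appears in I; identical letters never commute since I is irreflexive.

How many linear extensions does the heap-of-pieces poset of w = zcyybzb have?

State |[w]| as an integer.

3

drop 0:z onto floor
drop 1:c onto {0:z}
drop 2:y onto {1:c}
drop 3:y onto {2:y}
drop 4:b onto {3:y}
drop 5:z onto {3:y}
drop 6:b onto {4:b}
ground layer = {0:z}
drop-orders for the pieces not yet dropped (sum over which currently-grounded one goes next):
  1 to go: {5} 1  {6} 1
  2 to go: {4,6} 1  {5,6} 2
  3 to go: {4,5,6} 3
  4 to go: {3,4,5,6} 3
  5 to go: {2,3,4,5,6} 3
  if 0:z drops first: 3 orders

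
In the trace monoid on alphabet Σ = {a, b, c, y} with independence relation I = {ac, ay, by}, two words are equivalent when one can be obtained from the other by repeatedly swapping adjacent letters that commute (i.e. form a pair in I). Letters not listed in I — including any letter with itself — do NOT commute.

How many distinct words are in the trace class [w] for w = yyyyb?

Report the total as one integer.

piece 0:y — minimal
piece 1:y rests on {0:y}
piece 2:y rests on {1:y}
piece 3:y rests on {2:y}
piece 4:b — minimal
minimal pieces: {0:y, 4:b}
ways to finish when only these pieces remain (= sum over removing one remaining piece with nothing left below it):
  1 left: {3}→1  {4}→1
  2 left: {2,3}→1  {3,4}→2
  3 left: {1,2,3}→1  {2,3,4}→3
  placing 0:y first → 4 extensions
  placing 4:b first → 1 extensions
total linear extensions = 5

5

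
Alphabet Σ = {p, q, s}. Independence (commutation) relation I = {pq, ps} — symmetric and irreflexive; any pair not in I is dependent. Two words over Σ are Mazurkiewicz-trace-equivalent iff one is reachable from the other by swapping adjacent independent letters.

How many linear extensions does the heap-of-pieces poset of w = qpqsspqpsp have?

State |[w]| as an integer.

drop 0:q onto floor
drop 1:p onto floor
drop 2:q onto {0:q}
drop 3:s onto {2:q}
drop 4:s onto {3:s}
drop 5:p onto {1:p}
drop 6:q onto {4:s}
drop 7:p onto {5:p}
drop 8:s onto {6:q}
drop 9:p onto {7:p}
ground layer = {0:q, 1:p}
drop-orders for the pieces not yet dropped (sum over which currently-grounded one goes next):
  1 to go: {8} 1  {9} 1
  2 to go: {6,8} 1  {7,9} 1  {8,9} 2
  3 to go: {4,6,8} 1  {5,7,9} 1  {6,8,9} 3  {7,8,9} 3
  4 to go: {1,5,7,9} 1  {3,4,6,8} 1  {4,6,8,9} 4  {5,7,8,9} 4  {6,7,8,9} 6
  5 to go: {1,5,7,8,9} 5  {2,3,4,6,8} 1  {3,4,6,8,9} 5  {4,6,7,8,9} 10  {5,6,7,8,9} 10
  6 to go: {0,2,3,4,6,8} 1  {1,5,6,7,8,9} 15  {2,3,4,6,8,9} 6  {3,4,6,7,8,9} 15  {4,5,6,7,8,9} 20
  7 to go: {0,2,3,4,6,8,9} 7  {1,4,5,6,7,8,9} 35  {2,3,4,6,7,8,9} 21  {3,4,5,6,7,8,9} 35
  8 to go: {0,2,3,4,6,7,8,9} 28  {1,3,4,5,6,7,8,9} 70  {2,3,4,5,6,7,8,9} 56
  if 0:q drops first: 126 orders
  if 1:p drops first: 84 orders
heap linearizations: 210

210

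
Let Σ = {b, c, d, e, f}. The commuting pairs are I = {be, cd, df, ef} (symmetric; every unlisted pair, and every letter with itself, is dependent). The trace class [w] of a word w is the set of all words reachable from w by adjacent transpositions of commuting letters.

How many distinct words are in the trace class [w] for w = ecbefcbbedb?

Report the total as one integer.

9

#0=e has no predecessor
#1=c depends on [0:e]
#2=b depends on [1:c]
#3=e depends on [1:c]
#4=f depends on [2:b]
#5=c depends on [3:e, 4:f]
#6=b depends on [5:c]
#7=b depends on [6:b]
#8=e depends on [5:c]
#9=d depends on [7:b, 8:e]
#10=b depends on [9:d]
sources: [0:e]
N(rest) = Σ N(rest − s) over sources s of rest; N(one piece) = 1:
  size 1 → [10]=1
  size 2 → [9,10]=1
  size 3 → [7,9,10]=1  [8,9,10]=1
  size 4 → [6,7,9,10]=1  [7,8,9,10]=2
  size 5 → [6,7,8,9,10]=3
  size 6 → [5,6,7,8,9,10]=3
  size 7 → [3,5,6,7,8,9,10]=3  [4,5,6,7,8,9,10]=3
  size 8 → [2,4,5,6,7,8,9,10]=3  [3,4,5,6,7,8,9,10]=6
  size 9 → [2,3,4,5,6,7,8,9,10]=9
  first=0(e) contributes 9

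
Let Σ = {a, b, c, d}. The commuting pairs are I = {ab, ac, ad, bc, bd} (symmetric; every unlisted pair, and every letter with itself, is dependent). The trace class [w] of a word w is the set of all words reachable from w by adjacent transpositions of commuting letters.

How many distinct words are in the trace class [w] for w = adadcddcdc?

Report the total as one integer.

drop 0:a onto floor
drop 1:d onto floor
drop 2:a onto {0:a}
drop 3:d onto {1:d}
drop 4:c onto {3:d}
drop 5:d onto {4:c}
drop 6:d onto {5:d}
drop 7:c onto {6:d}
drop 8:d onto {7:c}
drop 9:c onto {8:d}
ground layer = {0:a, 1:d}
drop-orders for the pieces not yet dropped (sum over which currently-grounded one goes next):
  1 to go: {2} 1  {9} 1
  2 to go: {0,2} 1  {2,9} 2  {8,9} 1
  3 to go: {0,2,9} 3  {2,8,9} 3  {7,8,9} 1
  4 to go: {0,2,8,9} 6  {2,7,8,9} 4  {6,7,8,9} 1
  5 to go: {0,2,7,8,9} 10  {2,6,7,8,9} 5  {5,6,7,8,9} 1
  6 to go: {0,2,6,7,8,9} 15  {2,5,6,7,8,9} 6  {4,5,6,7,8,9} 1
  7 to go: {0,2,5,6,7,8,9} 21  {2,4,5,6,7,8,9} 7  {3,4,5,6,7,8,9} 1
  8 to go: {0,2,4,5,6,7,8,9} 28  {1,3,4,5,6,7,8,9} 1  {2,3,4,5,6,7,8,9} 8
  if 0:a drops first: 9 orders
  if 1:d drops first: 36 orders
heap linearizations: 45

45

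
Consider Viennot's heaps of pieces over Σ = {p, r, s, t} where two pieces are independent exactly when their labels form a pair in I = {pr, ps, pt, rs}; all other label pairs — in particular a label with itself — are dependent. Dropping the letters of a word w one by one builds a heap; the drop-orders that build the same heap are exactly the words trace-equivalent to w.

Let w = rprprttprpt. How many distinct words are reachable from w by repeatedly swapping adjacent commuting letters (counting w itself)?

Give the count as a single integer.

0(r) covers ∅
1(p) covers ∅
2(r) covers 0:r
3(p) covers 1:p
4(r) covers 2:r
5(t) covers 4:r
6(t) covers 5:t
7(p) covers 3:p
8(r) covers 6:t
9(p) covers 7:p
10(t) covers 8:r
floor of heap: 0:r, 1:p
completions by unplaced set U, small U first (add the entries for U minus each lowest piece of U):
  |U|=1: {9}:1  {10}:1
  |U|=2: {7,9}:1  {8,10}:1  {9,10}:2
  |U|=3: {3,7,9}:1  {6,8,10}:1  {7,9,10}:3  {8,9,10}:3
  |U|=4: {1,3,7,9}:1  {3,7,9,10}:4  {5,6,8,10}:1  {6,8,9,10}:4  {7,8,9,10}:6
  |U|=5: {1,3,7,9,10}:5  {3,7,8,9,10}:10  {4,5,6,8,10}:1  {5,6,8,9,10}:5  {6,7,8,9,10}:10
  |U|=6: {1,3,7,8,9,10}:15  {2,4,5,6,8,10}:1  {3,6,7,8,9,10}:20  {4,5,6,8,9,10}:6  {5,6,7,8,9,10}:15
  |U|=7: {0,2,4,5,6,8,10}:1  {1,3,6,7,8,9,10}:35  {2,4,5,6,8,9,10}:7  {3,5,6,7,8,9,10}:35  {4,5,6,7,8,9,10}:21
  |U|=8: {0,2,4,5,6,8,9,10}:8  {1,3,5,6,7,8,9,10}:70  {2,4,5,6,7,8,9,10}:28  {3,4,5,6,7,8,9,10}:56
  |U|=9: {0,2,4,5,6,7,8,9,10}:36  {1,3,4,5,6,7,8,9,10}:126  {2,3,4,5,6,7,8,9,10}:84
  start at 0(r): 210
  start at 1(p): 120
sum over floor = 330

330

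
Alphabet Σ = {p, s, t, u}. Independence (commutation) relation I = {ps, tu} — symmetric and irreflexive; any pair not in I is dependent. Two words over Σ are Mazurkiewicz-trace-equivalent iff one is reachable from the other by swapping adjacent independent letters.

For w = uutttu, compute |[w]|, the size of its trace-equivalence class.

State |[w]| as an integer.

drop 0:u onto floor
drop 1:u onto {0:u}
drop 2:t onto floor
drop 3:t onto {2:t}
drop 4:t onto {3:t}
drop 5:u onto {1:u}
ground layer = {0:u, 2:t}
drop-orders for the pieces not yet dropped (sum over which currently-grounded one goes next):
  1 to go: {4} 1  {5} 1
  2 to go: {1,5} 1  {3,4} 1  {4,5} 2
  3 to go: {0,1,5} 1  {1,4,5} 3  {2,3,4} 1  {3,4,5} 3
  4 to go: {0,1,4,5} 4  {1,3,4,5} 6  {2,3,4,5} 4
  if 0:u drops first: 10 orders
  if 2:t drops first: 10 orders
heap linearizations: 20

20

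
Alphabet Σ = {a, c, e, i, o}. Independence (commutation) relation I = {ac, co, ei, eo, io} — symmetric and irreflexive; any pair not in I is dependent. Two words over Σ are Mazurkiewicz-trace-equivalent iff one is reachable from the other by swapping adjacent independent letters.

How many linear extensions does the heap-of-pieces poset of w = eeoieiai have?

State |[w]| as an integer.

60

0(e) covers ∅
1(e) covers 0:e
2(o) covers ∅
3(i) covers ∅
4(e) covers 1:e
5(i) covers 3:i
6(a) covers 2:o, 4:e, 5:i
7(i) covers 6:a
floor of heap: 0:e, 2:o, 3:i
completions by unplaced set U, small U first (add the entries for U minus each lowest piece of U):
  |U|=1: {7}:1
  |U|=2: {6,7}:1
  |U|=3: {2,6,7}:1  {4,6,7}:1  {5,6,7}:1
  |U|=4: {1,4,6,7}:1  {2,4,6,7}:2  {2,5,6,7}:2  {3,5,6,7}:1  {4,5,6,7}:2
  |U|=5: {0,1,4,6,7}:1  {1,2,4,6,7}:3  {1,4,5,6,7}:3  {2,3,5,6,7}:3  {2,4,5,6,7}:6  {3,4,5,6,7}:3
  |U|=6: {0,1,2,4,6,7}:4  {0,1,4,5,6,7}:4  {1,2,4,5,6,7}:12  {1,3,4,5,6,7}:6  {2,3,4,5,6,7}:12
  start at 0(e): 30
  start at 2(o): 10
  start at 3(i): 20
sum over floor = 60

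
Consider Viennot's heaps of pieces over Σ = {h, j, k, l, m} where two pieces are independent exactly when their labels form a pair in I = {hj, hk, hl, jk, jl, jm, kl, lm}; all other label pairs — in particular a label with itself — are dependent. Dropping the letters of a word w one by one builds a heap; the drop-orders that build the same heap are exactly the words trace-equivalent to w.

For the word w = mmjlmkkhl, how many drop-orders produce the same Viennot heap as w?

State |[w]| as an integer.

#0=m has no predecessor
#1=m depends on [0:m]
#2=j has no predecessor
#3=l has no predecessor
#4=m depends on [1:m]
#5=k depends on [4:m]
#6=k depends on [5:k]
#7=h depends on [4:m]
#8=l depends on [3:l]
sources: [0:m, 2:j, 3:l]
N(rest) = Σ N(rest − s) over sources s of rest; N(one piece) = 1:
  size 1 → [2]=1  [6]=1  [7]=1  [8]=1
  size 2 → [2,6]=2  [2,7]=2  [2,8]=2  [3,8]=1  [5,6]=1  [6,7]=2  [6,8]=2  [7,8]=2
  size 3 → [2,3,8]=3  [2,5,6]=3  [2,6,7]=6  [2,6,8]=6  [2,7,8]=6  [3,6,8]=3  [3,7,8]=3  [5,6,7]=3  [5,6,8]=3  [6,7,8]=6
  size 4 → [2,3,6,8]=12  [2,3,7,8]=12  [2,5,6,7]=12  [2,5,6,8]=12  [2,6,7,8]=24  [3,5,6,8]=6  [3,6,7,8]=12  [4,5,6,7]=3  [5,6,7,8]=12
  size 5 → [1,4,5,6,7]=3  [2,3,5,6,8]=30  [2,3,6,7,8]=60  [2,4,5,6,7]=15  [2,5,6,7,8]=60  [3,5,6,7,8]=30  [4,5,6,7,8]=15
  size 6 → [0,1,4,5,6,7]=3  [1,2,4,5,6,7]=18  [1,4,5,6,7,8]=18  [2,3,5,6,7,8]=180  [2,4,5,6,7,8]=90  [3,4,5,6,7,8]=45
  size 7 → [0,1,2,4,5,6,7]=21  [0,1,4,5,6,7,8]=21  [1,2,4,5,6,7,8]=126  [1,3,4,5,6,7,8]=63  [2,3,4,5,6,7,8]=315
  first=0(m) contributes 504
  first=2(j) contributes 84
  first=3(l) contributes 168
|[w]| = 756

756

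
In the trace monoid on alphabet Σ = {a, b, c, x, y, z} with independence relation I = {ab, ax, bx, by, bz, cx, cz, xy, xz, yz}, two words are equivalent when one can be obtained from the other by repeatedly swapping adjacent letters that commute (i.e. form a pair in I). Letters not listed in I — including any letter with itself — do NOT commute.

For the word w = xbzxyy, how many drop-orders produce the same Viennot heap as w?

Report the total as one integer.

180

0(x) covers ∅
1(b) covers ∅
2(z) covers ∅
3(x) covers 0:x
4(y) covers ∅
5(y) covers 4:y
floor of heap: 0:x, 1:b, 2:z, 4:y
completions by unplaced set U, small U first (add the entries for U minus each lowest piece of U):
  |U|=1: {1}:1  {2}:1  {3}:1  {5}:1
  |U|=2: {0,3}:1  {1,2}:2  {1,3}:2  {1,5}:2  {2,3}:2  {2,5}:2  {3,5}:2  {4,5}:1
  |U|=3: {0,1,3}:3  {0,2,3}:3  {0,3,5}:3  {1,2,3}:6  {1,2,5}:6  {1,3,5}:6  {1,4,5}:3  {2,3,5}:6  {2,4,5}:3  {3,4,5}:3
  |U|=4: {0,1,2,3}:12  {0,1,3,5}:12  {0,2,3,5}:12  {0,3,4,5}:6  {1,2,3,5}:24  {1,2,4,5}:12  {1,3,4,5}:12  {2,3,4,5}:12
  start at 0(x): 60
  start at 1(b): 30
  start at 2(z): 30
  start at 4(y): 60
sum over floor = 180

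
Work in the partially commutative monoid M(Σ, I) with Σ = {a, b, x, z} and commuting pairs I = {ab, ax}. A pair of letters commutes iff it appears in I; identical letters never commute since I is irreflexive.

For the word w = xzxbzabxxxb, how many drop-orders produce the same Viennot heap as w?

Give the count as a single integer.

6

0(x) covers ∅
1(z) covers 0:x
2(x) covers 1:z
3(b) covers 2:x
4(z) covers 3:b
5(a) covers 4:z
6(b) covers 4:z
7(x) covers 6:b
8(x) covers 7:x
9(x) covers 8:x
10(b) covers 9:x
floor of heap: 0:x
completions by unplaced set U, small U first (add the entries for U minus each lowest piece of U):
  |U|=1: {5}:1  {10}:1
  |U|=2: {5,10}:2  {9,10}:1
  |U|=3: {5,9,10}:3  {8,9,10}:1
  |U|=4: {5,8,9,10}:4  {7,8,9,10}:1
  |U|=5: {5,7,8,9,10}:5  {6,7,8,9,10}:1
  |U|=6: {5,6,7,8,9,10}:6
  |U|=7: {4,5,6,7,8,9,10}:6
  |U|=8: {3,4,5,6,7,8,9,10}:6
  |U|=9: {2,3,4,5,6,7,8,9,10}:6
  start at 0(x): 6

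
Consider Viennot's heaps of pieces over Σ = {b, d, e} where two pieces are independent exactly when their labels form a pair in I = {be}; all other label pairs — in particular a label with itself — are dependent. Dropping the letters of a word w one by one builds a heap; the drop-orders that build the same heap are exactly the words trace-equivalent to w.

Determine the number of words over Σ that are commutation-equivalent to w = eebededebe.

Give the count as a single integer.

12

piece 0:e — minimal
piece 1:e rests on {0:e}
piece 2:b — minimal
piece 3:e rests on {1:e}
piece 4:d rests on {2:b, 3:e}
piece 5:e rests on {4:d}
piece 6:d rests on {5:e}
piece 7:e rests on {6:d}
piece 8:b rests on {6:d}
piece 9:e rests on {7:e}
minimal pieces: {0:e, 2:b}
ways to finish when only these pieces remain (= sum over removing one remaining piece with nothing left below it):
  1 left: {8}→1  {9}→1
  2 left: {7,9}→1  {8,9}→2
  3 left: {7,8,9}→3
  4 left: {6,7,8,9}→3
  5 left: {5,6,7,8,9}→3
  6 left: {4,5,6,7,8,9}→3
  7 left: {2,4,5,6,7,8,9}→3  {3,4,5,6,7,8,9}→3
  8 left: {1,3,4,5,6,7,8,9}→3  {2,3,4,5,6,7,8,9}→6
  placing 0:e first → 9 extensions
  placing 2:b first → 3 extensions
total linear extensions = 12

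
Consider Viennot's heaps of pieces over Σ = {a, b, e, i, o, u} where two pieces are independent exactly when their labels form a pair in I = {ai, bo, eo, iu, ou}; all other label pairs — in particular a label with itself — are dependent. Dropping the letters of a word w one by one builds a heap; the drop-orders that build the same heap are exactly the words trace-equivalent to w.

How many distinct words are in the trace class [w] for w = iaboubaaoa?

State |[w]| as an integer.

drop 0:i onto floor
drop 1:a onto floor
drop 2:b onto {0:i, 1:a}
drop 3:o onto {0:i, 1:a}
drop 4:u onto {2:b}
drop 5:b onto {4:u}
drop 6:a onto {3:o, 5:b}
drop 7:a onto {6:a}
drop 8:o onto {7:a}
drop 9:a onto {8:o}
ground layer = {0:i, 1:a}
drop-orders for the pieces not yet dropped (sum over which currently-grounded one goes next):
  1 to go: {9} 1
  2 to go: {8,9} 1
  3 to go: {7,8,9} 1
  4 to go: {6,7,8,9} 1
  5 to go: {3,6,7,8,9} 1  {5,6,7,8,9} 1
  6 to go: {3,5,6,7,8,9} 2  {4,5,6,7,8,9} 1
  7 to go: {2,4,5,6,7,8,9} 1  {3,4,5,6,7,8,9} 3
  8 to go: {2,3,4,5,6,7,8,9} 4
  if 0:i drops first: 4 orders
  if 1:a drops first: 4 orders
heap linearizations: 8

8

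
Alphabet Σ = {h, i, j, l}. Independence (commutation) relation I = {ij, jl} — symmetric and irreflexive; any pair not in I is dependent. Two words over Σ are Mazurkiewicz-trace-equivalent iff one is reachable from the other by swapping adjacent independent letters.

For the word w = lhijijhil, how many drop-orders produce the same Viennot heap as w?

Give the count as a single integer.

piece 0:l — minimal
piece 1:h rests on {0:l}
piece 2:i rests on {1:h}
piece 3:j rests on {1:h}
piece 4:i rests on {2:i}
piece 5:j rests on {3:j}
piece 6:h rests on {4:i, 5:j}
piece 7:i rests on {6:h}
piece 8:l rests on {7:i}
minimal pieces: {0:l}
ways to finish when only these pieces remain (= sum over removing one remaining piece with nothing left below it):
  1 left: {8}→1
  2 left: {7,8}→1
  3 left: {6,7,8}→1
  4 left: {4,6,7,8}→1  {5,6,7,8}→1
  5 left: {2,4,6,7,8}→1  {3,5,6,7,8}→1  {4,5,6,7,8}→2
  6 left: {2,4,5,6,7,8}→3  {3,4,5,6,7,8}→3
  7 left: {2,3,4,5,6,7,8}→6
  placing 0:l first → 6 extensions

6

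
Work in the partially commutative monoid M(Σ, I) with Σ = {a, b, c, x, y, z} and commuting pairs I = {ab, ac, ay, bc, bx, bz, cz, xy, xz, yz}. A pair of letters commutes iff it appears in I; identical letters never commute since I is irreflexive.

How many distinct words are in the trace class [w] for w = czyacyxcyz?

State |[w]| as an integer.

#0=c has no predecessor
#1=z has no predecessor
#2=y depends on [0:c]
#3=a depends on [1:z]
#4=c depends on [2:y]
#5=y depends on [4:c]
#6=x depends on [3:a, 4:c]
#7=c depends on [5:y, 6:x]
#8=y depends on [7:c]
#9=z depends on [3:a]
sources: [0:c, 1:z]
N(rest) = Σ N(rest − s) over sources s of rest; N(one piece) = 1:
  size 1 → [8]=1  [9]=1
  size 2 → [7,8]=1  [8,9]=2
  size 3 → [5,7,8]=1  [6,7,8]=1  [7,8,9]=3
  size 4 → [5,6,7,8]=2  [5,7,8,9]=4  [6,7,8,9]=4
  size 5 → [3,6,7,8,9]=4  [4,5,6,7,8]=2  [5,6,7,8,9]=10
  size 6 → [1,3,6,7,8,9]=4  [2,4,5,6,7,8]=2  [3,5,6,7,8,9]=14  [4,5,6,7,8,9]=12
  size 7 → [0,2,4,5,6,7,8]=2  [1,3,5,6,7,8,9]=18  [2,4,5,6,7,8,9]=14  [3,4,5,6,7,8,9]=26
  size 8 → [0,2,4,5,6,7,8,9]=16  [1,3,4,5,6,7,8,9]=44  [2,3,4,5,6,7,8,9]=40
  first=0(c) contributes 84
  first=1(z) contributes 56
|[w]| = 140

140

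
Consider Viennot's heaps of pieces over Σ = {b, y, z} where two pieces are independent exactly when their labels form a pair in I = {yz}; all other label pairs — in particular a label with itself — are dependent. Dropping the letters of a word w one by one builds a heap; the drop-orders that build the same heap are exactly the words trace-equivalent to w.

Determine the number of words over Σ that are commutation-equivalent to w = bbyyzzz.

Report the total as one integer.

drop 0:b onto floor
drop 1:b onto {0:b}
drop 2:y onto {1:b}
drop 3:y onto {2:y}
drop 4:z onto {1:b}
drop 5:z onto {4:z}
drop 6:z onto {5:z}
ground layer = {0:b}
drop-orders for the pieces not yet dropped (sum over which currently-grounded one goes next):
  1 to go: {3} 1  {6} 1
  2 to go: {2,3} 1  {3,6} 2  {5,6} 1
  3 to go: {2,3,6} 3  {3,5,6} 3  {4,5,6} 1
  4 to go: {2,3,5,6} 6  {3,4,5,6} 4
  5 to go: {2,3,4,5,6} 10
  if 0:b drops first: 10 orders

10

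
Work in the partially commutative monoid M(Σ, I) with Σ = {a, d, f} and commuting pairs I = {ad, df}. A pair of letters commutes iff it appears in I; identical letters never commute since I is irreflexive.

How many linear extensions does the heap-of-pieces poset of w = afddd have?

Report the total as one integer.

10

drop 0:a onto floor
drop 1:f onto {0:a}
drop 2:d onto floor
drop 3:d onto {2:d}
drop 4:d onto {3:d}
ground layer = {0:a, 2:d}
drop-orders for the pieces not yet dropped (sum over which currently-grounded one goes next):
  1 to go: {1} 1  {4} 1
  2 to go: {0,1} 1  {1,4} 2  {3,4} 1
  3 to go: {0,1,4} 3  {1,3,4} 3  {2,3,4} 1
  if 0:a drops first: 4 orders
  if 2:d drops first: 6 orders
heap linearizations: 10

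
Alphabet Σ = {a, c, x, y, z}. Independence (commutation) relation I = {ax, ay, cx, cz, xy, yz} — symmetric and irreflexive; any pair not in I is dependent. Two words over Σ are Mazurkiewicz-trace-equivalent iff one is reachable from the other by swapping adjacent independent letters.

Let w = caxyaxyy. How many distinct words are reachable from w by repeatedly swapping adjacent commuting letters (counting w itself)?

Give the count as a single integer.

#0=c has no predecessor
#1=a depends on [0:c]
#2=x has no predecessor
#3=y depends on [0:c]
#4=a depends on [1:a]
#5=x depends on [2:x]
#6=y depends on [3:y]
#7=y depends on [6:y]
sources: [0:c, 2:x]
N(rest) = Σ N(rest − s) over sources s of rest; N(one piece) = 1:
  size 1 → [4]=1  [5]=1  [7]=1
  size 2 → [1,4]=1  [2,5]=1  [4,5]=2  [4,7]=2  [5,7]=2  [6,7]=1
  size 3 → [1,4,5]=3  [1,4,7]=3  [2,4,5]=3  [2,5,7]=3  [3,6,7]=1  [4,5,7]=6  [4,6,7]=3  [5,6,7]=3
  size 4 → [1,2,4,5]=6  [1,4,5,7]=12  [1,4,6,7]=6  [2,4,5,7]=12  [2,5,6,7]=6  [3,4,6,7]=4  [3,5,6,7]=4  [4,5,6,7]=12
  size 5 → [1,2,4,5,7]=30  [1,3,4,6,7]=10  [1,4,5,6,7]=30  [2,3,5,6,7]=10  [2,4,5,6,7]=30  [3,4,5,6,7]=20
  size 6 → [0,1,3,4,6,7]=10  [1,2,4,5,6,7]=90  [1,3,4,5,6,7]=60  [2,3,4,5,6,7]=60
  first=0(c) contributes 210
  first=2(x) contributes 70
|[w]| = 280

280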